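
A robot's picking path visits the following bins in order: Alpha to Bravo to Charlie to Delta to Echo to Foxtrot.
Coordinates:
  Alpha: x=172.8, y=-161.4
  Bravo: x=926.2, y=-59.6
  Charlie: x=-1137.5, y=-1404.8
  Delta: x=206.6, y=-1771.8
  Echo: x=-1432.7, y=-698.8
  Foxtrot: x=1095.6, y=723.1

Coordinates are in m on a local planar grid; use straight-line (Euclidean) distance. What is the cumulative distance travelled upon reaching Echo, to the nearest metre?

Leg distances:
Alpha→Bravo: 760.2 m  (cumulative 760.2 m)
Bravo→Charlie: 2463.4 m  (cumulative 3223.7 m)
Charlie→Delta: 1393.3 m  (cumulative 4617.0 m)
Delta→Echo: 1959.2 m  (cumulative 6576.2 m)
Cumulative distance at Echo ≈ 6576 m.

6576 m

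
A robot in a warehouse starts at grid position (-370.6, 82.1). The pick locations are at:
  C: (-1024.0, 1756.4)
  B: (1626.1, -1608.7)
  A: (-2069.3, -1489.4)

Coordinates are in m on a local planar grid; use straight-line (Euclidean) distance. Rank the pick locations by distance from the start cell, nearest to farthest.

C, A, B

Distance from the start cell at (-370.6, 82.1) to each:
C (-1024.0, 1756.4): 1797.3 m
A (-2069.3, -1489.4): 2314.1 m
B (1626.1, -1608.7): 2616.4 m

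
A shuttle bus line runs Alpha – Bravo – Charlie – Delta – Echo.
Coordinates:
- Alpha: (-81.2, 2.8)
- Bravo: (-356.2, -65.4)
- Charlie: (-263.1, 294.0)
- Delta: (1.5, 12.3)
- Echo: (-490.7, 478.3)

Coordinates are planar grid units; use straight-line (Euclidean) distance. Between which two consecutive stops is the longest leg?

Delta–Echo

Leg distances:
Alpha→Bravo: 283.3
Bravo→Charlie: 371.3
Charlie→Delta: 386.5
Delta→Echo: 677.8
The longest leg is Delta–Echo at 677.8.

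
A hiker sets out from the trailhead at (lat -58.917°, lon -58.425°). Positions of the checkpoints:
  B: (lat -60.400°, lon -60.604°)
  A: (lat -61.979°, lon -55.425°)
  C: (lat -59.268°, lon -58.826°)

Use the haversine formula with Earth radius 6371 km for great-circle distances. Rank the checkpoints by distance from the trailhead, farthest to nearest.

A, B, C

Distances from the trailhead:
A (lat -61.979°, lon -55.425°): 378.1 km
B (lat -60.400°, lon -60.604°): 205.3 km
C (lat -59.268°, lon -58.826°): 45.3 km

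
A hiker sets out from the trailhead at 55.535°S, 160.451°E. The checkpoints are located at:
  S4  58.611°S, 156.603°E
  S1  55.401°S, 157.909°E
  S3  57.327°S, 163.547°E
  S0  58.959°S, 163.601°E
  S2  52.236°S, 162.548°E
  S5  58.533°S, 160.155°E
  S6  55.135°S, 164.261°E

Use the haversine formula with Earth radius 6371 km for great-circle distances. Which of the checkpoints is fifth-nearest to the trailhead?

Distances from the trailhead (55.535°S, 160.451°E):
S1: 160.9 km
S6: 245.0 km
S3: 275.5 km
S5: 333.8 km
S2: 391.7 km
S4: 413.5 km
S0: 425.2 km
The fifth-nearest is S2 at 391.7 km.

S2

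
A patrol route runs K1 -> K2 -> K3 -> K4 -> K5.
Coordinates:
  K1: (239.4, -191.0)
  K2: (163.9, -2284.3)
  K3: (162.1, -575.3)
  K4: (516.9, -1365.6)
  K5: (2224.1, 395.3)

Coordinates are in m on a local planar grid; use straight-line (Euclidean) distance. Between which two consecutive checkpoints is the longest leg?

Leg distances:
K1→K2: 2094.7 m
K2→K3: 1709.0 m
K3→K4: 866.3 m
K4→K5: 2452.6 m
The longest leg is K4–K5 at 2452.6 m.

K4–K5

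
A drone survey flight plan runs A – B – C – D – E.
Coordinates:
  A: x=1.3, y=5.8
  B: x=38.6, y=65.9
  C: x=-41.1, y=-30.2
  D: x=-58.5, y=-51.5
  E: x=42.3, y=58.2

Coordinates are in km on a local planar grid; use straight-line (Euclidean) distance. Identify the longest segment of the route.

D–E

Leg distances:
A→B: 70.7 km
B→C: 124.8 km
C→D: 27.5 km
D→E: 149.0 km
The longest leg is D–E at 149.0 km.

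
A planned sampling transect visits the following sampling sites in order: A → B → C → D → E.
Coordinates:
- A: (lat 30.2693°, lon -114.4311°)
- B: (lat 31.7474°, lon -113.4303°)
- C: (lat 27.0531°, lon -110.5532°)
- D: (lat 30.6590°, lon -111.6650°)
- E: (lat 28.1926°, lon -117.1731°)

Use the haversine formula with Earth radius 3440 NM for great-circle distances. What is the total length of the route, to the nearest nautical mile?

970 NM

Leg distances:
A→B: 102.6 NM  (cumulative 102.6 NM)
B→C: 319.5 NM  (cumulative 422.1 NM)
C→D: 224.2 NM  (cumulative 646.3 NM)
D→E: 323.8 NM  (cumulative 970.1 NM)
Total route length ≈ 970 NM.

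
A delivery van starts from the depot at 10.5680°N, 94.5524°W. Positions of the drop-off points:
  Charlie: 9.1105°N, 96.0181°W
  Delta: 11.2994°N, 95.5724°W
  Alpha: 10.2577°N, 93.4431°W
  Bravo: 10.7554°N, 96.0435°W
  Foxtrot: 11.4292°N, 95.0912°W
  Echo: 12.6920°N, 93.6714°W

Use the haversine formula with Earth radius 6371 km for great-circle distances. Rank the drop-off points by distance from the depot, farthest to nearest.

Echo, Charlie, Bravo, Delta, Alpha, Foxtrot

Distances from the depot:
Echo 12.6920°N, 93.6714°W: 254.9 km
Charlie 9.1105°N, 96.0181°W: 228.1 km
Bravo 10.7554°N, 96.0435°W: 164.3 km
Delta 11.2994°N, 95.5724°W: 137.9 km
Alpha 10.2577°N, 93.4431°W: 126.1 km
Foxtrot 11.4292°N, 95.0912°W: 112.4 km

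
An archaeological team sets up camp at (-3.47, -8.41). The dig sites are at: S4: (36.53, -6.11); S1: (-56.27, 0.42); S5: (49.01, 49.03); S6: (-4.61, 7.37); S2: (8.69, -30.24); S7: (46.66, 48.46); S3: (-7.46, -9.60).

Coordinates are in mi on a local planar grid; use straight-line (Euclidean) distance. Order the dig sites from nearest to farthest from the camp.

Distance from the camp at (-3.47, -8.41) to each:
S3 (-7.46, -9.60): 4.2 mi
S6 (-4.61, 7.37): 15.8 mi
S2 (8.69, -30.24): 25.0 mi
S4 (36.53, -6.11): 40.1 mi
S1 (-56.27, 0.42): 53.5 mi
S7 (46.66, 48.46): 75.8 mi
S5 (49.01, 49.03): 77.8 mi

S3, S6, S2, S4, S1, S7, S5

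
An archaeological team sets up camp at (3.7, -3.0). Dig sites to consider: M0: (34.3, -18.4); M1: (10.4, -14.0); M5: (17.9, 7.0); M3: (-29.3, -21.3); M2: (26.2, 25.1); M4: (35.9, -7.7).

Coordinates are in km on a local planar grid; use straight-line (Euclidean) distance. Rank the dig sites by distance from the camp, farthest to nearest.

M3, M2, M0, M4, M5, M1

Distances from the camp:
M3 (-29.3, -21.3): 37.7 km
M2 (26.2, 25.1): 36.0 km
M0 (34.3, -18.4): 34.3 km
M4 (35.9, -7.7): 32.5 km
M5 (17.9, 7.0): 17.4 km
M1 (10.4, -14.0): 12.9 km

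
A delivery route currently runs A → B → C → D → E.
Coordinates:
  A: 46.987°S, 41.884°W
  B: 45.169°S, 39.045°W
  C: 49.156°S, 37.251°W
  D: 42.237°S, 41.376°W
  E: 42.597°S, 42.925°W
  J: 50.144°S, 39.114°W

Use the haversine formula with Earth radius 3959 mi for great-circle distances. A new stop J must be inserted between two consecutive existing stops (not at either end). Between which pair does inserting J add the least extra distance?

between C and D

Added distance for inserting J between each consecutive pair:
A–B: 410.8 mi
B–C: 163.4 mi
C–D: 146.9 mi
D–E: 1026.1 mi
Smallest added distance is 146.9 mi, inserting between C and D.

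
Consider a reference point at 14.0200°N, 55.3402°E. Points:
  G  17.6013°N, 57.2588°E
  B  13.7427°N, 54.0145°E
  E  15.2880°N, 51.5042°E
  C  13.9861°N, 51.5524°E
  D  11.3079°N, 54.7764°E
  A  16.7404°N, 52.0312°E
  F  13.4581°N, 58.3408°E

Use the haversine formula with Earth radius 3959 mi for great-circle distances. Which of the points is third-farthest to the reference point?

Distances from the reference point (14.0200°N, 55.3402°E):
A: 289.7 mi
G: 278.4 mi
E: 271.0 mi
C: 254.0 mi
F: 205.1 mi
D: 191.2 mi
B: 91.0 mi
The third-farthest is E at 271.0 mi.

E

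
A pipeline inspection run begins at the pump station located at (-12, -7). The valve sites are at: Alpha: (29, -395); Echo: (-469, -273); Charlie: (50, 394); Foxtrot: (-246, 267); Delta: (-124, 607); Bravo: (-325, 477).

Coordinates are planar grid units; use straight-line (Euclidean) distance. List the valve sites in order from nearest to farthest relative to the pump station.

Foxtrot, Alpha, Charlie, Echo, Bravo, Delta

Computing each straight-line distance from (-12, -7):
Foxtrot (-246, 267): 360.3
Alpha (29, -395): 390.2
Charlie (50, 394): 405.8
Echo (-469, -273): 528.8
Bravo (-325, 477): 576.4
Delta (-124, 607): 624.1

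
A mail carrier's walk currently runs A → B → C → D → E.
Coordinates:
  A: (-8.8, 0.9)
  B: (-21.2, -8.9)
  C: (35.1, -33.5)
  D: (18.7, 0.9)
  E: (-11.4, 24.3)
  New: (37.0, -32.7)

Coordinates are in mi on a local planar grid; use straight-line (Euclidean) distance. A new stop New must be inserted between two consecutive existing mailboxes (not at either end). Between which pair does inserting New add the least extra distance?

Added distance for inserting New between each consecutive pair:
A–B: 103.9 mi
B–C: 3.5 mi
C–D: 2.2 mi
D–E: 74.9 mi
Smallest added distance is 2.2 mi, inserting between C and D.

between C and D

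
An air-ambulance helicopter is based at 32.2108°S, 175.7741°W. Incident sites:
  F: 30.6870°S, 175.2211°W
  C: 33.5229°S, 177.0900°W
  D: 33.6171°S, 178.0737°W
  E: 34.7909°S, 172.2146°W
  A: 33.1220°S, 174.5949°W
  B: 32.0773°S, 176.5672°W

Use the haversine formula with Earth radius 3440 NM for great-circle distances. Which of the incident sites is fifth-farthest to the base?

A

Distance to each, sorted:
E: 236.1 NM
D: 143.4 NM
C: 103.0 NM
F: 95.8 NM
A: 80.9 NM
B: 41.1 NM
The fifth-farthest is A at 80.9 NM.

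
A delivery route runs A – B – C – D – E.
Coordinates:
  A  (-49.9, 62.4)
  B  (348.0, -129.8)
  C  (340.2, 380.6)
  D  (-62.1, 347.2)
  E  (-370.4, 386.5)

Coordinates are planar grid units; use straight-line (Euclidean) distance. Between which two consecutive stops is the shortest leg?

D–E

Leg distances:
A→B: 441.9
B→C: 510.5
C→D: 403.7
D→E: 310.8
The shortest leg is D–E at 310.8.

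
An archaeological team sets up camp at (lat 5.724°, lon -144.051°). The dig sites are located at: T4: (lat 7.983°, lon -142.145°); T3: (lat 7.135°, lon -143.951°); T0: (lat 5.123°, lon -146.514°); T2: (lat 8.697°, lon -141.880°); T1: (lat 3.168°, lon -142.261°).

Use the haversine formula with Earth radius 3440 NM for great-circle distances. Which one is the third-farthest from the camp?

T4

Distances from the camp ((lat 5.724°, lon -144.051°)):
T2: 220.4 NM
T1: 187.2 NM
T4: 176.9 NM
T0: 151.6 NM
T3: 84.9 NM
The third-farthest is T4 at 176.9 NM.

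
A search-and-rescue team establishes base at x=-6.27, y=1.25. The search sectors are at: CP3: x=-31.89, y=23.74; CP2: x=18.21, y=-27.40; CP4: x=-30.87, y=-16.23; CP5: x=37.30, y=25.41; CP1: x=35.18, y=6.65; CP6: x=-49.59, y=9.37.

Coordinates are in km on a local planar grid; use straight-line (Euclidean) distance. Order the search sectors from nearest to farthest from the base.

Computing each straight-line distance from x=-6.27, y=1.25:
CP4 x=-30.87, y=-16.23: 30.2 km
CP3 x=-31.89, y=23.74: 34.1 km
CP2 x=18.21, y=-27.40: 37.7 km
CP1 x=35.18, y=6.65: 41.8 km
CP6 x=-49.59, y=9.37: 44.1 km
CP5 x=37.30, y=25.41: 49.8 km

CP4, CP3, CP2, CP1, CP6, CP5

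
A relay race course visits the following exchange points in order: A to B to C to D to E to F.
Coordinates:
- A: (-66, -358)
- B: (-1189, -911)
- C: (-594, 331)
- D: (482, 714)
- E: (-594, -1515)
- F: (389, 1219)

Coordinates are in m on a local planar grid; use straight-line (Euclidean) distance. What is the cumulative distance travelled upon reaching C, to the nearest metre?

2629 m

Leg distances:
A→B: 1251.8 m  (cumulative 1251.8 m)
B→C: 1377.2 m  (cumulative 2628.9 m)
Cumulative distance at C ≈ 2629 m.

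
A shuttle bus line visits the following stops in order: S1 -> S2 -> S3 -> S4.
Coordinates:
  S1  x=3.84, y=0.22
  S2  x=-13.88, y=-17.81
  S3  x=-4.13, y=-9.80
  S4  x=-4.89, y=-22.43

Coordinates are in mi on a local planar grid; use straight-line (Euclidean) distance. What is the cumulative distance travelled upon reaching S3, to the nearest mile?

38 mi

Leg distances:
S1→S2: 25.3 mi  (cumulative 25.3 mi)
S2→S3: 12.6 mi  (cumulative 37.9 mi)
Cumulative distance at S3 ≈ 38 mi.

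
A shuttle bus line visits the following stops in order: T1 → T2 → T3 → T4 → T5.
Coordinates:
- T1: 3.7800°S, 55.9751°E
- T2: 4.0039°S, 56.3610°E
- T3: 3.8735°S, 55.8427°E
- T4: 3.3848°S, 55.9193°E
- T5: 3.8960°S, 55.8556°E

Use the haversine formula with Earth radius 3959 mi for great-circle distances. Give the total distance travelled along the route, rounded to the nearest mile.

Leg distances:
T1→T2: 30.8 mi  (cumulative 30.8 mi)
T2→T3: 36.8 mi  (cumulative 67.6 mi)
T3→T4: 34.2 mi  (cumulative 101.8 mi)
T4→T5: 35.6 mi  (cumulative 137.4 mi)
Total route length ≈ 137 mi.

137 mi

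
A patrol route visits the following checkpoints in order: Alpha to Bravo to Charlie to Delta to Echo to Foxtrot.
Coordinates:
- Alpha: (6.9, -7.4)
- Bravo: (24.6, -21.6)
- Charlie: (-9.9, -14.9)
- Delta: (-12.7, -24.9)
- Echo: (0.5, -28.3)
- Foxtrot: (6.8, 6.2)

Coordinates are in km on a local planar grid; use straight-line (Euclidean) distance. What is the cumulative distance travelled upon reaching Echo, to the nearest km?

82 km

Leg distances:
Alpha→Bravo: 22.7 km  (cumulative 22.7 km)
Bravo→Charlie: 35.1 km  (cumulative 57.8 km)
Charlie→Delta: 10.4 km  (cumulative 68.2 km)
Delta→Echo: 13.6 km  (cumulative 81.9 km)
Cumulative distance at Echo ≈ 82 km.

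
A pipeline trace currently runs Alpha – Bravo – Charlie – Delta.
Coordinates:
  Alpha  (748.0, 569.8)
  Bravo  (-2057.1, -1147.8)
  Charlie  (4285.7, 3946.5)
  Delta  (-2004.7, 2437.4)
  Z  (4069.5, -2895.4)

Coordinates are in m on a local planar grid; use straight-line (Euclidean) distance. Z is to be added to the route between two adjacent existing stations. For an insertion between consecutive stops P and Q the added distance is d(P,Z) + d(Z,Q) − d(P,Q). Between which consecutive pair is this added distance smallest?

between Bravo and Charlie

Added distance for inserting Z between each consecutive pair:
Alpha–Bravo: 7881.8 m
Bravo–Charlie: 5081.0 m
Charlie–Delta: 8459.4 m
Smallest added distance is 5081.0 m, inserting between Bravo and Charlie.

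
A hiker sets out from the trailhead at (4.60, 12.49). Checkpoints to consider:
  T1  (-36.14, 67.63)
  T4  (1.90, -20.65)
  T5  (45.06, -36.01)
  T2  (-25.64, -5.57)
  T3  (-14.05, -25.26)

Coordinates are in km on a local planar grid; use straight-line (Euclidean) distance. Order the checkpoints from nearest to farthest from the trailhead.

Computing each straight-line distance from (4.60, 12.49):
T4 (1.90, -20.65): 33.2 km
T2 (-25.64, -5.57): 35.2 km
T3 (-14.05, -25.26): 42.1 km
T5 (45.06, -36.01): 63.2 km
T1 (-36.14, 67.63): 68.6 km

T4, T2, T3, T5, T1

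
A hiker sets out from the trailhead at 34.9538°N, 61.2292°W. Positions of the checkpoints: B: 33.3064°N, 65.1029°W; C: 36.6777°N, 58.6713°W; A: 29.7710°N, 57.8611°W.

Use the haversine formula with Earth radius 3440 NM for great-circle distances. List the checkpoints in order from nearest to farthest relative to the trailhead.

Computing each great-circle distance from 34.9538°N, 61.2292°W:
C 36.6777°N, 58.6713°W: 161.9 NM
B 33.3064°N, 65.1029°W: 216.4 NM
A 29.7710°N, 57.8611°W: 354.9 NM

C, B, A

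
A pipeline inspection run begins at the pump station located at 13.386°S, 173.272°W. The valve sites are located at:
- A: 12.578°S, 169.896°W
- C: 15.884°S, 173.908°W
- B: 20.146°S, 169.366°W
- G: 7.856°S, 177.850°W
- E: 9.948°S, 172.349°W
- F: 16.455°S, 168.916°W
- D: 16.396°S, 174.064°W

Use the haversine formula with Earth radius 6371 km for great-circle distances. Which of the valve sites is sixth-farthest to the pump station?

Distances from the pump station (13.386°S, 173.272°W):
B: 858.9 km
G: 792.6 km
F: 579.2 km
E: 395.3 km
A: 376.7 km
D: 345.3 km
C: 286.1 km
The sixth-farthest is D at 345.3 km.

D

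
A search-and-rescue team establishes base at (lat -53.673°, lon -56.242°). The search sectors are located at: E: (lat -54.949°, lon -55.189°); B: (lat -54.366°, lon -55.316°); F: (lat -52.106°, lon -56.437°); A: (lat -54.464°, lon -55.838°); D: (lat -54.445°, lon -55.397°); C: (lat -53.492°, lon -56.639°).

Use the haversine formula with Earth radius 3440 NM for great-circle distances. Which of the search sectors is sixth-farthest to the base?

Distances from the base ((lat -53.673°, lon -56.242°)):
F: 94.3 NM
E: 85.0 NM
D: 55.1 NM
B: 52.9 NM
A: 49.6 NM
C: 17.8 NM
The sixth-farthest is C at 17.8 NM.

C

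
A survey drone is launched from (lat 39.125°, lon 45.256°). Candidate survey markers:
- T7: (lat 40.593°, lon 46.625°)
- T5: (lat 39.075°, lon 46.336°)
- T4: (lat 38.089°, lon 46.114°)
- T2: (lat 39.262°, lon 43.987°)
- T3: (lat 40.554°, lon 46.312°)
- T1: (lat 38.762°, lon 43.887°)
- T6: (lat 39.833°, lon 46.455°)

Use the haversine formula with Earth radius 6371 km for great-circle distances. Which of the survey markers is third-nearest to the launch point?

Distances from the launch point ((lat 39.125°, lon 45.256°)):
T5: 93.4 km
T2: 110.4 km
T1: 125.1 km
T6: 129.6 km
T4: 137.2 km
T3: 182.7 km
T7: 200.7 km
The third-nearest is T1 at 125.1 km.

T1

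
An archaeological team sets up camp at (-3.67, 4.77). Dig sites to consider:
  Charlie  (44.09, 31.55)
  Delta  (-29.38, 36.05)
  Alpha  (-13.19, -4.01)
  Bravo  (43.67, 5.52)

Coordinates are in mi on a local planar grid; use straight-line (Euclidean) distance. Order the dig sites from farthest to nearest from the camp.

Charlie, Bravo, Delta, Alpha

Computing each straight-line distance from (-3.67, 4.77):
Charlie (44.09, 31.55): 54.8 mi
Bravo (43.67, 5.52): 47.3 mi
Delta (-29.38, 36.05): 40.5 mi
Alpha (-13.19, -4.01): 13.0 mi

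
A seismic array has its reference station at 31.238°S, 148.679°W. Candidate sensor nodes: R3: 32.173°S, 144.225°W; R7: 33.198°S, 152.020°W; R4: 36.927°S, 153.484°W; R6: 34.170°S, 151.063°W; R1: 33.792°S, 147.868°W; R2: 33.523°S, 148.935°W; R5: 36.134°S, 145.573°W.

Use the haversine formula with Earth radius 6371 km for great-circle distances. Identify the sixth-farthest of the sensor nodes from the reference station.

R1

Distance to each, sorted:
R4: 771.7 km
R5: 615.5 km
R3: 433.9 km
R6: 395.0 km
R7: 382.4 km
R1: 294.0 km
R2: 255.2 km
The sixth-farthest is R1 at 294.0 km.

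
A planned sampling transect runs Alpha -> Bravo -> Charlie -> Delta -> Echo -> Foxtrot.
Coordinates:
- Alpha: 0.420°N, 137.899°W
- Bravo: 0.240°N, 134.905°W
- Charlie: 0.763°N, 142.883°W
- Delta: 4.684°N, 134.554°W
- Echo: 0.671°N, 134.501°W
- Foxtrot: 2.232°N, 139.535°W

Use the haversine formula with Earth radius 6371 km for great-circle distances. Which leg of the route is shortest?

Leg distances:
Alpha→Bravo: 333.5 km
Bravo→Charlie: 889.0 km
Charlie→Delta: 1022.5 km
Delta→Echo: 446.3 km
Echo→Foxtrot: 585.9 km
The shortest leg is Alpha–Bravo at 333.5 km.

Alpha–Bravo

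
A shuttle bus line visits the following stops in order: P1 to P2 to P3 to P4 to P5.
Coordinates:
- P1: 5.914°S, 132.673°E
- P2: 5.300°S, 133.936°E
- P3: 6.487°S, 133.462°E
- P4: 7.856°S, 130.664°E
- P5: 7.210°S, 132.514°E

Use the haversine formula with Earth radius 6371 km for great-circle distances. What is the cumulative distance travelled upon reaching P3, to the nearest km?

Leg distances:
P1→P2: 155.6 km  (cumulative 155.6 km)
P2→P3: 142.0 km  (cumulative 297.6 km)
Cumulative distance at P3 ≈ 298 km.

298 km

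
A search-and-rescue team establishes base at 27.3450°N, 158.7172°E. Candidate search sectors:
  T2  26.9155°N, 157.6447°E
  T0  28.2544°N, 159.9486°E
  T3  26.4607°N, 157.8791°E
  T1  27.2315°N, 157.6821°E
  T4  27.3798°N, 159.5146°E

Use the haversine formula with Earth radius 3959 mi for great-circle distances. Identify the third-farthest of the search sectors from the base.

Distances from the base (27.3450°N, 158.7172°E):
T0: 98.0 mi
T3: 80.0 mi
T2: 72.3 mi
T1: 64.0 mi
T4: 49.0 mi
The third-farthest is T2 at 72.3 mi.

T2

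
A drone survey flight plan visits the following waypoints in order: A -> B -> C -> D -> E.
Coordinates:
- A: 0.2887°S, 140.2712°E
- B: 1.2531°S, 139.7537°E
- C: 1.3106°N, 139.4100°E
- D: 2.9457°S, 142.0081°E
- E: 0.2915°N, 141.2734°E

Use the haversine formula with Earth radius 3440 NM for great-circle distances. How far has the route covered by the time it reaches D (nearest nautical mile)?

Leg distances:
A→B: 65.7 NM  (cumulative 65.7 NM)
B→C: 155.3 NM  (cumulative 221.0 NM)
C→D: 299.4 NM  (cumulative 520.4 NM)
Cumulative distance at D ≈ 520 NM.

520 NM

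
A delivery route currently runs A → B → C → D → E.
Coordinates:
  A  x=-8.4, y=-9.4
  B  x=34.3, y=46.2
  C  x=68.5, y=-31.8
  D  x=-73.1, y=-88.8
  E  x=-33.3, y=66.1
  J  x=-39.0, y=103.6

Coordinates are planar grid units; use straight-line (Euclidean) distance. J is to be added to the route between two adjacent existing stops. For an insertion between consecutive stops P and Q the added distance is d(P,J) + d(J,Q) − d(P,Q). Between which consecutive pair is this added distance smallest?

between D and E

Added distance for inserting J between each consecutive pair:
A–B: 140.1
B–C: 180.8
C–D: 215.6
D–E: 73.4
Smallest added distance is 73.4, inserting between D and E.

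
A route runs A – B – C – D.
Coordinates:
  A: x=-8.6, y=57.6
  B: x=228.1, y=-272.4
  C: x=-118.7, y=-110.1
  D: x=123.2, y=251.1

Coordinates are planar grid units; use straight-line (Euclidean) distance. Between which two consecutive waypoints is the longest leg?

Leg distances:
A→B: 406.1
B→C: 382.9
C→D: 434.7
The longest leg is C–D at 434.7.

C–D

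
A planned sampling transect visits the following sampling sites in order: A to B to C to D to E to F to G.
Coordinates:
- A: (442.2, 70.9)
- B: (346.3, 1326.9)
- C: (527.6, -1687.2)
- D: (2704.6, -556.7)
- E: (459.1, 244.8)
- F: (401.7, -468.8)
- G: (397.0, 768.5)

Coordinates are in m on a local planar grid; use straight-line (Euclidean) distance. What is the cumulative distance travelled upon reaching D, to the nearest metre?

6732 m

Leg distances:
A→B: 1259.7 m  (cumulative 1259.7 m)
B→C: 3019.5 m  (cumulative 4279.2 m)
C→D: 2453.0 m  (cumulative 6732.2 m)
Cumulative distance at D ≈ 6732 m.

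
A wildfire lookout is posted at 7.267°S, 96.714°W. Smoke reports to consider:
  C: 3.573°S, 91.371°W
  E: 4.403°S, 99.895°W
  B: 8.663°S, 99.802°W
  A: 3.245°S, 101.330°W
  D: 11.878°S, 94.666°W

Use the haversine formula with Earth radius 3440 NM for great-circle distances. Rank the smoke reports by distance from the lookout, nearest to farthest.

Computing each great-circle distance from 7.267°S, 96.714°W:
B 8.663°S, 99.802°W: 201.8 NM
E 4.403°S, 99.895°W: 256.2 NM
D 11.878°S, 94.666°W: 302.2 NM
A 3.245°S, 101.330°W: 366.7 NM
C 3.573°S, 91.371°W: 388.8 NM

B, E, D, A, C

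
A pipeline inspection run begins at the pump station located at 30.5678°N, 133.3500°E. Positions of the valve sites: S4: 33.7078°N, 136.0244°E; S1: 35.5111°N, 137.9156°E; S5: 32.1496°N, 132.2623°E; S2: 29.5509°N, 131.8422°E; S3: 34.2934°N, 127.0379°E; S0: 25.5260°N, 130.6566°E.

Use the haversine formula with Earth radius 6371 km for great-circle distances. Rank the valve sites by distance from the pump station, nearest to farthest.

Computing each great-circle distance from 30.5678°N, 133.3500°E:
S2 29.5509°N, 131.8422°E: 184.0 km
S5 32.1496°N, 132.2623°E: 204.0 km
S4 33.7078°N, 136.0244°E: 430.4 km
S0 25.5260°N, 130.6566°E: 619.7 km
S1 35.5111°N, 137.9156°E: 695.0 km
S3 34.2934°N, 127.0379°E: 722.6 km

S2, S5, S4, S0, S1, S3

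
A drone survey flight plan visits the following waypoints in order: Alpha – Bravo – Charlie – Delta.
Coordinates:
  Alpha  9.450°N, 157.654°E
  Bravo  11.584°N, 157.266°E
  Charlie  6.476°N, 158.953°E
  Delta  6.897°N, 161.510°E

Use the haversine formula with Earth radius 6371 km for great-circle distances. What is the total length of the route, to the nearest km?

1125 km

Leg distances:
Alpha→Bravo: 241.1 km  (cumulative 241.1 km)
Bravo→Charlie: 597.4 km  (cumulative 838.5 km)
Charlie→Delta: 286.2 km  (cumulative 1124.7 km)
Total route length ≈ 1125 km.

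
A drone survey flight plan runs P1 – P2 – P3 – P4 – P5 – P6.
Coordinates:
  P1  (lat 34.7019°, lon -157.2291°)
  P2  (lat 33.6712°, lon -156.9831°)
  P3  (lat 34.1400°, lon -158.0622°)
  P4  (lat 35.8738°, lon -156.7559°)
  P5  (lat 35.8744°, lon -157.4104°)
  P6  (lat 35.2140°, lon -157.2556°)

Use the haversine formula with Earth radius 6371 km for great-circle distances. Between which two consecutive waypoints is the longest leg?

P3–P4

Leg distances:
P1→P2: 116.8 km
P2→P3: 112.4 km
P3→P4: 226.5 km
P4→P5: 59.0 km
P5→P6: 74.8 km
The longest leg is P3–P4 at 226.5 km.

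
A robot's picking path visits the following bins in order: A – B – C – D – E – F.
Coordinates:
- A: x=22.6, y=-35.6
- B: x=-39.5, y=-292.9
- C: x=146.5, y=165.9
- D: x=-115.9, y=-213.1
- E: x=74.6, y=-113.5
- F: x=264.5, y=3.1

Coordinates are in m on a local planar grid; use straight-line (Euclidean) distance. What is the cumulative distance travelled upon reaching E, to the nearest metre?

Leg distances:
A→B: 264.7 m  (cumulative 264.7 m)
B→C: 495.1 m  (cumulative 759.8 m)
C→D: 461.0 m  (cumulative 1220.7 m)
D→E: 215.0 m  (cumulative 1435.7 m)
Cumulative distance at E ≈ 1436 m.

1436 m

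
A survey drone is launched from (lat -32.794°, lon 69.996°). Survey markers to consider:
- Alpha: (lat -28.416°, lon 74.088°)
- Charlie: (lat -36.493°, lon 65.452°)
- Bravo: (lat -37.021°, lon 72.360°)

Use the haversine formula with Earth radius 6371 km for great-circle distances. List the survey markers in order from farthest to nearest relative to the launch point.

Computing each great-circle distance from (lat -32.794°, lon 69.996°):
Alpha (lat -28.416°, lon 74.088°): 624.6 km
Charlie (lat -36.493°, lon 65.452°): 584.6 km
Bravo (lat -37.021°, lon 72.360°): 517.0 km

Alpha, Charlie, Bravo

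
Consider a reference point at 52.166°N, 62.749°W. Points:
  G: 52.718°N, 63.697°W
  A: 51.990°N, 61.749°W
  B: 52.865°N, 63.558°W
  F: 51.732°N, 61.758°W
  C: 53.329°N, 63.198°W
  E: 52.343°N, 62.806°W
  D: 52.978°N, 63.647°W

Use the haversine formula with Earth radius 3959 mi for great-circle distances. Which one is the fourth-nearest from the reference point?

G

Distances from the reference point (52.166°N, 62.749°W):
E: 12.5 mi
A: 44.2 mi
F: 51.8 mi
G: 55.2 mi
B: 59.1 mi
D: 67.6 mi
C: 82.5 mi
The fourth-nearest is G at 55.2 mi.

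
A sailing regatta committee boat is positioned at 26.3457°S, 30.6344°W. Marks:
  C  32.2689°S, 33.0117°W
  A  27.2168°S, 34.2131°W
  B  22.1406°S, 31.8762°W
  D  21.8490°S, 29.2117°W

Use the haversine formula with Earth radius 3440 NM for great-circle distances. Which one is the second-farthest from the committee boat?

D

Distances from the committee boat (26.3457°S, 30.6344°W):
C: 376.7 NM
D: 281.0 NM
B: 261.5 NM
A: 198.8 NM
The second-farthest is D at 281.0 NM.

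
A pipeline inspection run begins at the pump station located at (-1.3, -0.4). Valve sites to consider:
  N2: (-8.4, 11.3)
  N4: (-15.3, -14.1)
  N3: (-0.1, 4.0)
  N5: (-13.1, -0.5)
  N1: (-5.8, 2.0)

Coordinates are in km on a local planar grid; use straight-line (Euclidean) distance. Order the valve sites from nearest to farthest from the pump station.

Distances from the pump station:
N3 (-0.1, 4.0): 4.6 km
N1 (-5.8, 2.0): 5.1 km
N5 (-13.1, -0.5): 11.8 km
N2 (-8.4, 11.3): 13.7 km
N4 (-15.3, -14.1): 19.6 km

N3, N1, N5, N2, N4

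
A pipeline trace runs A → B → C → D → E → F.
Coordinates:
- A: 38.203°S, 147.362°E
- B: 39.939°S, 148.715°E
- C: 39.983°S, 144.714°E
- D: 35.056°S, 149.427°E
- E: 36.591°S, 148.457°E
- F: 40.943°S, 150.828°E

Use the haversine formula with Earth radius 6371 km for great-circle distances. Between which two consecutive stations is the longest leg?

Leg distances:
A→B: 225.6 km
B→C: 341.0 km
C→D: 687.5 km
D→E: 191.8 km
E→F: 525.7 km
The longest leg is C–D at 687.5 km.

C–D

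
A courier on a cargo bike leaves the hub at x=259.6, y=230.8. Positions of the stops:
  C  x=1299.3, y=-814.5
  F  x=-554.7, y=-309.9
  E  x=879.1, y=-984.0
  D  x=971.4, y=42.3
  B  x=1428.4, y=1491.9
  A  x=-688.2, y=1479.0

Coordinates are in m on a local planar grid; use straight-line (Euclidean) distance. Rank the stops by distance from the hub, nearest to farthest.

Distances from the hub:
D x=971.4, y=42.3: 736.3 m
F x=-554.7, y=-309.9: 977.5 m
E x=879.1, y=-984.0: 1363.6 m
C x=1299.3, y=-814.5: 1474.3 m
A x=-688.2, y=1479.0: 1567.3 m
B x=1428.4, y=1491.9: 1719.4 m

D, F, E, C, A, B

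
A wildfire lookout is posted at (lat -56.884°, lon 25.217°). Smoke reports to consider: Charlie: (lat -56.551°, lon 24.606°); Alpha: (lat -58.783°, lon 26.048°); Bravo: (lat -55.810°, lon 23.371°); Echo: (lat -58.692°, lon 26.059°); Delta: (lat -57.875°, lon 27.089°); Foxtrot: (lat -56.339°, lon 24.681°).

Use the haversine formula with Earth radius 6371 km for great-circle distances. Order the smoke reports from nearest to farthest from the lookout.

Charlie, Foxtrot, Delta, Bravo, Echo, Alpha

Computing each great-circle distance from (lat -56.884°, lon 25.217°):
Charlie (lat -56.551°, lon 24.606°): 52.5 km
Foxtrot (lat -56.339°, lon 24.681°): 68.9 km
Delta (lat -57.875°, lon 27.089°): 157.3 km
Bravo (lat -55.810°, lon 23.371°): 164.9 km
Echo (lat -58.692°, lon 26.059°): 207.1 km
Alpha (lat -58.783°, lon 26.048°): 216.8 km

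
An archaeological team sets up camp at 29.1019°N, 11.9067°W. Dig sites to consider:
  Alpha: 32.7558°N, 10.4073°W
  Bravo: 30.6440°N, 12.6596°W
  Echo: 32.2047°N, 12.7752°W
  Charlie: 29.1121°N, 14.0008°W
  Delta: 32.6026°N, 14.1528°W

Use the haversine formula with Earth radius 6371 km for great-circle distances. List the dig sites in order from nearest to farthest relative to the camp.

Bravo, Charlie, Echo, Alpha, Delta

Distance from the camp at 29.1019°N, 11.9067°W to each:
Bravo 30.6440°N, 12.6596°W: 186.2 km
Charlie 29.1121°N, 14.0008°W: 203.4 km
Echo 32.2047°N, 12.7752°W: 354.9 km
Alpha 32.7558°N, 10.4073°W: 430.7 km
Delta 32.6026°N, 14.1528°W: 444.4 km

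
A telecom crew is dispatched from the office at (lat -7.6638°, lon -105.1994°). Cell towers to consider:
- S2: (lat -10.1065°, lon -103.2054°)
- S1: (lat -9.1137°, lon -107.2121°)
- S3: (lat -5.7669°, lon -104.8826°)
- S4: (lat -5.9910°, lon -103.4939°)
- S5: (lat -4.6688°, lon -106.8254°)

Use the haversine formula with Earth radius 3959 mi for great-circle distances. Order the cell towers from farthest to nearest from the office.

S5, S2, S1, S4, S3

Distances from the office:
S5 (lat -4.6688°, lon -106.8254°): 235.2 mi
S2 (lat -10.1065°, lon -103.2054°): 216.8 mi
S1 (lat -9.1137°, lon -107.2121°): 170.2 mi
S4 (lat -5.9910°, lon -103.4939°): 164.5 mi
S3 (lat -5.7669°, lon -104.8826°): 132.9 mi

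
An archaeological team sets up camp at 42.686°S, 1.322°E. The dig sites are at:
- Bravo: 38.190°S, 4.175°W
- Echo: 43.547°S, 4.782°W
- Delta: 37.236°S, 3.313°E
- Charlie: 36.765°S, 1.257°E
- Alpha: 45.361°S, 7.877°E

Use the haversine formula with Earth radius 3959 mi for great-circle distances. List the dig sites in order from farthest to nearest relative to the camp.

Distance from the camp at 42.686°S, 1.322°E to each:
Bravo 38.190°S, 4.175°W: 424.2 mi
Charlie 36.765°S, 1.257°E: 409.1 mi
Delta 37.236°S, 3.313°E: 391.0 mi
Alpha 45.361°S, 7.877°E: 374.3 mi
Echo 43.547°S, 4.782°W: 313.5 mi

Bravo, Charlie, Delta, Alpha, Echo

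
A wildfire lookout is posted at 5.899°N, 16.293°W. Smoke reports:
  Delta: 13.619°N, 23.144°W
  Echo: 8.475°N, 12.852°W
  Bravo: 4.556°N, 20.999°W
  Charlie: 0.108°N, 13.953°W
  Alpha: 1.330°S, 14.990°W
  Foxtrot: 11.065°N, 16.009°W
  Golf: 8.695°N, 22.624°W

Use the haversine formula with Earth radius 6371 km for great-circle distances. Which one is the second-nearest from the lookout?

Bravo

Distance to each, sorted:
Echo: 475.5 km
Bravo: 542.1 km
Foxtrot: 575.3 km
Charlie: 694.3 km
Golf: 764.3 km
Alpha: 816.7 km
Delta: 1140.0 km
The second-nearest is Bravo at 542.1 km.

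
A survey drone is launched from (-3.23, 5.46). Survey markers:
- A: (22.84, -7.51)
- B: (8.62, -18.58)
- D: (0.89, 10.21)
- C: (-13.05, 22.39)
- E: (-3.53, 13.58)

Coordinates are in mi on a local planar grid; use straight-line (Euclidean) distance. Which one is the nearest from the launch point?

D

Distances from the launch point ((-3.23, 5.46)):
D: 6.3 mi
E: 8.1 mi
C: 19.6 mi
B: 26.8 mi
A: 29.1 mi
The nearest is D at 6.3 mi.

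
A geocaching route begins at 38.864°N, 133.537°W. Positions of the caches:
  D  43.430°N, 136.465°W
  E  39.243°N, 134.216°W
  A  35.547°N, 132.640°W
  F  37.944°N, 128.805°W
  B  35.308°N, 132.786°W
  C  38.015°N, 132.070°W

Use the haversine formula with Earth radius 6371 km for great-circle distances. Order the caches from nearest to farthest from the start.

E, C, A, B, F, D

Distance from the start at 38.864°N, 133.537°W to each:
E 39.243°N, 134.216°W: 72.2 km
C 38.015°N, 132.070°W: 158.9 km
A 35.547°N, 132.640°W: 377.3 km
B 35.308°N, 132.786°W: 401.0 km
F 37.944°N, 128.805°W: 424.8 km
D 43.430°N, 136.465°W: 563.7 km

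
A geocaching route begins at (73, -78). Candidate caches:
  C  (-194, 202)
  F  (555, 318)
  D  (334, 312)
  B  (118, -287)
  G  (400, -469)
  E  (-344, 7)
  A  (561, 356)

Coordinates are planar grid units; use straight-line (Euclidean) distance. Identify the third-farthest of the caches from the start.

G

Distance to each, sorted:
A: 653.1
F: 623.8
G: 509.7
D: 469.3
E: 425.6
C: 386.9
B: 213.8
The third-farthest is G at 509.7.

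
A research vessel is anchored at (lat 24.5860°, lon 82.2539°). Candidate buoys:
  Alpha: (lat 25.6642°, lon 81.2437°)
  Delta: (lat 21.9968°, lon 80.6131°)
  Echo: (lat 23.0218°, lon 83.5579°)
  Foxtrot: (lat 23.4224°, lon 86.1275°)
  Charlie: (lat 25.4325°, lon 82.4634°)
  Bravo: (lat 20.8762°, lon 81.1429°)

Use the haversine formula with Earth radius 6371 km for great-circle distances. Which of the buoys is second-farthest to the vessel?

Distances from the vessel ((lat 24.5860°, lon 82.2539°)):
Bravo: 427.9 km
Foxtrot: 414.2 km
Delta: 333.1 km
Echo: 218.7 km
Alpha: 157.2 km
Charlie: 96.5 km
The second-farthest is Foxtrot at 414.2 km.

Foxtrot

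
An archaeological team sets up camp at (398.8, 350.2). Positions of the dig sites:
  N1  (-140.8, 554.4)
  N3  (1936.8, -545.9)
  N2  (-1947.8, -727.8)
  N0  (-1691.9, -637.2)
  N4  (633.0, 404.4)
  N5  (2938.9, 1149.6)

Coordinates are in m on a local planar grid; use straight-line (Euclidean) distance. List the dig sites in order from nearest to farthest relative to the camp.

N4, N1, N3, N0, N2, N5

Distance from the camp at (398.8, 350.2) to each:
N4 (633.0, 404.4): 240.4 m
N1 (-140.8, 554.4): 576.9 m
N3 (1936.8, -545.9): 1780.0 m
N0 (-1691.9, -637.2): 2312.1 m
N2 (-1947.8, -727.8): 2582.4 m
N5 (2938.9, 1149.6): 2662.9 m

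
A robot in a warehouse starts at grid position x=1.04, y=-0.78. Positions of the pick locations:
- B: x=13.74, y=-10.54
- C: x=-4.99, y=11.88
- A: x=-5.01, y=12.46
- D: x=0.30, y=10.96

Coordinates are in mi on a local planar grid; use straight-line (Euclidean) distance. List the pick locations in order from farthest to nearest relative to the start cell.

Distance from the start cell at x=1.04, y=-0.78 to each:
B x=13.74, y=-10.54: 16.0 mi
A x=-5.01, y=12.46: 14.6 mi
C x=-4.99, y=11.88: 14.0 mi
D x=0.30, y=10.96: 11.8 mi

B, A, C, D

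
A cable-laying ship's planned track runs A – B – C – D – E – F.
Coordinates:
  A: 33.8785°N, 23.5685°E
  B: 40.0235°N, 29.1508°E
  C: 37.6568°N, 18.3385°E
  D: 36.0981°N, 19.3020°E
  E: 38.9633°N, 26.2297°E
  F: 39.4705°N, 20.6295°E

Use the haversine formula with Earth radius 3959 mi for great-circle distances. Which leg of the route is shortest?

C–D

Leg distances:
A→B: 524.4 mi
B→C: 604.0 mi
C→D: 120.1 mi
D→E: 428.0 mi
E→F: 301.8 mi
The shortest leg is C–D at 120.1 mi.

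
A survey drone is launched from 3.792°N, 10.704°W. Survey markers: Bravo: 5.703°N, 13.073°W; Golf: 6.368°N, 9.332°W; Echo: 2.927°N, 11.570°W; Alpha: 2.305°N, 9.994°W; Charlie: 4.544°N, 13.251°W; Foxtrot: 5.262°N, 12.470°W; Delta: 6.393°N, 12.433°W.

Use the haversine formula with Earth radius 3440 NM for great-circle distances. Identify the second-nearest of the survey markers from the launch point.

Distances from the launch point (3.792°N, 10.704°W):
Echo: 73.4 NM
Alpha: 98.9 NM
Foxtrot: 137.7 NM
Charlie: 159.1 NM
Golf: 175.1 NM
Bravo: 182.4 NM
Delta: 187.3 NM
The second-nearest is Alpha at 98.9 NM.

Alpha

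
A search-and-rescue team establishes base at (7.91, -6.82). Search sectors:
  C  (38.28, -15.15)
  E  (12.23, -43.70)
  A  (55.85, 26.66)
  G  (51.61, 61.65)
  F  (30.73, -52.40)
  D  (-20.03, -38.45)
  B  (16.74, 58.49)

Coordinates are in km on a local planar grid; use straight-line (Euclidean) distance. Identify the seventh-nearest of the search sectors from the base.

G

Distance to each, sorted:
C: 31.5 km
E: 37.1 km
D: 42.2 km
F: 51.0 km
A: 58.5 km
B: 65.9 km
G: 81.2 km
The seventh-nearest is G at 81.2 km.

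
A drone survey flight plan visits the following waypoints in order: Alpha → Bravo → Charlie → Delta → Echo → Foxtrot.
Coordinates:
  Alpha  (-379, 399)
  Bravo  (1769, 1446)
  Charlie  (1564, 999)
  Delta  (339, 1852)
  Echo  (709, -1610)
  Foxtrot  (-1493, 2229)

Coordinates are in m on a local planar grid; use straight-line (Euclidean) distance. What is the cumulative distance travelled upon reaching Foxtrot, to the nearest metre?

Leg distances:
Alpha→Bravo: 2389.6 m  (cumulative 2389.6 m)
Bravo→Charlie: 491.8 m  (cumulative 2881.4 m)
Charlie→Delta: 1492.7 m  (cumulative 4374.1 m)
Delta→Echo: 3481.7 m  (cumulative 7855.8 m)
Echo→Foxtrot: 4425.7 m  (cumulative 12281.5 m)
Cumulative distance at Foxtrot ≈ 12281 m.

12281 m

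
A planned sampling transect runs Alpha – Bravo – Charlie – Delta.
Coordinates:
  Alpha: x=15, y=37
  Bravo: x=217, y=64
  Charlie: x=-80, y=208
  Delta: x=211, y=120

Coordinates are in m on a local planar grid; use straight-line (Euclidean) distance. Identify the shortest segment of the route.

Leg distances:
Alpha→Bravo: 203.8 m
Bravo→Charlie: 330.1 m
Charlie→Delta: 304.0 m
The shortest leg is Alpha–Bravo at 203.8 m.

Alpha–Bravo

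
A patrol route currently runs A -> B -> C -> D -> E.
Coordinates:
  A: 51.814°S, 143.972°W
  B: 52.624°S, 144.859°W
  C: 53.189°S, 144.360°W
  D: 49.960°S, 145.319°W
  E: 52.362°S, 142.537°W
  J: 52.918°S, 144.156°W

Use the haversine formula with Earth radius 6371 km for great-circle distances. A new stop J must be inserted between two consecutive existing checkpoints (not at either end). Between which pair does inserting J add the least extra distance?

between C and D

Added distance for inserting J between each consecutive pair:
A–B: 72.4 km
B–C: 19.4 km
C–D: 6.6 km
D–E: 134.1 km
Smallest added distance is 6.6 km, inserting between C and D.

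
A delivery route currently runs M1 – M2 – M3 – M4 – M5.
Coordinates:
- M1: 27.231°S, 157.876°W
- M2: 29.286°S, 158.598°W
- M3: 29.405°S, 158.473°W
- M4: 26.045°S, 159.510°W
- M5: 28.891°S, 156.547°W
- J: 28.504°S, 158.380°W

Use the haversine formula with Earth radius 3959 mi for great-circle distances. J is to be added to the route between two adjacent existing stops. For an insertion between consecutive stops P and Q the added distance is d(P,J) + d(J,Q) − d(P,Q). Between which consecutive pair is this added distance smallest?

Added distance for inserting J between each consecutive pair:
M1–M2: 0.2 mi
M2–M3: 107.0 mi
M3–M4: 5.4 mi
M4–M5: 30.1 mi
Smallest added distance is 0.2 mi, inserting between M1 and M2.

between M1 and M2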